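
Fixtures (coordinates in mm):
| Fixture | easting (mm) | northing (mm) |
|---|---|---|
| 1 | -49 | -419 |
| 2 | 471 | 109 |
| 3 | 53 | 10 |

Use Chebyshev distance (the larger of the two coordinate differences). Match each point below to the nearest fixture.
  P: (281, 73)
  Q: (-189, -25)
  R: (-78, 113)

P at (281, 73):
  1: 492 mm
  2: 190 mm
  3: 228 mm
  → nearest: 2 (190 mm)
Q at (-189, -25):
  1: 394 mm
  2: 660 mm
  3: 242 mm
  → nearest: 3 (242 mm)
R at (-78, 113):
  1: 532 mm
  2: 549 mm
  3: 131 mm
  → nearest: 3 (131 mm)

P→2; Q→3; R→3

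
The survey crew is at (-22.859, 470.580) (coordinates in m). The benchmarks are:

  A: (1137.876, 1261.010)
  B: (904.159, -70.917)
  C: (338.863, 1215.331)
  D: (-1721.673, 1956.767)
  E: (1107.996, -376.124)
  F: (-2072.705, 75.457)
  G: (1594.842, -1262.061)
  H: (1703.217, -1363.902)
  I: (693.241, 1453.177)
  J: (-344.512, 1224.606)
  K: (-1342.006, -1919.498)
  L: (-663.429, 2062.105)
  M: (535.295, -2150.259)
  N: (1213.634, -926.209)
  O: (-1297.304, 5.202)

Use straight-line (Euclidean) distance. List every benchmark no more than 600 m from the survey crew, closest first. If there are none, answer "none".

none

Distances from (-22.859, 470.580):
A: √((1160.735)² + (790.430)²) = √(1347305.74022 + 624779.58490) = 1404.310 m
B: √((927.018)² + (-541.497)²) = √(859362.37232 + 293219.00101) = 1073.583 m
C: √((361.722)² + (744.751)²) = √(130842.80528 + 554654.05200) = 827.947 m
D: √((-1698.814)² + (1486.187)²) = √(2885969.00660 + 2208751.79897) = 2257.149 m
E: √((1130.855)² + (-846.704)²) = √(1278833.03103 + 716907.66362) = 1412.707 m
F: √((-2049.846)² + (-395.123)²) = √(4201868.62372 + 156122.18513) = 2087.580 m
G: √((1617.701)² + (-1732.641)²) = √(2616956.52540 + 3002044.83488) = 2370.443 m
H: √((1726.076)² + (-1834.482)²) = √(2979338.35778 + 3365324.20832) = 2518.861 m
I: √((716.100)² + (982.597)²) = √(512799.21000 + 965496.86441) = 1215.852 m
J: √((-321.653)² + (754.026)²) = √(103460.65241 + 568555.20868) = 819.766 m
K: √((-1319.147)² + (-2390.078)²) = √(1740148.80761 + 5712472.84608) = 2729.949 m
L: √((-640.570)² + (1591.525)²) = √(410329.92490 + 2532951.82563) = 1715.600 m
M: √((558.154)² + (-2620.839)²) = √(311535.88772 + 6868797.06392) = 2679.614 m
N: √((1236.493)² + (-1396.789)²) = √(1528914.93905 + 1951019.51052) = 1865.458 m
O: √((-1274.445)² + (-465.378)²) = √(1624210.05803 + 216576.68288) = 1356.756 m
Threshold 600 m: none within range.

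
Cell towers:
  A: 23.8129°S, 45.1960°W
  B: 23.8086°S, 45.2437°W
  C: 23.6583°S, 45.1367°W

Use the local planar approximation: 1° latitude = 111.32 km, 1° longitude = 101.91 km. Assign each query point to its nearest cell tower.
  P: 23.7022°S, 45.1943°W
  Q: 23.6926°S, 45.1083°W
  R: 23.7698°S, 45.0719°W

P at 23.7022°S, 45.1943°W:
  A: √((-0.1107·111.32)² + (-0.0017·101.91)²) = √(151.859385 + 0.030015) = 12.3243 km
  B: √((-0.1064·111.32)² + (-0.0494·101.91)²) = √(140.290948 + 25.344720) = 12.8700 km
  C: √((0.0439·111.32)² + (0.0576·101.91)²) = √(23.882261 + 34.457088) = 7.6380 km
  → nearest: C (7.6380 km)
Q at 23.6926°S, 45.1083°W:
  A: √((-0.1203·111.32)² + (-0.0877·101.91)²) = √(179.340200 + 79.879031) = 16.1003 km
  B: √((-0.1160·111.32)² + (-0.1354·101.91)²) = √(166.748668 + 190.401748) = 18.8984 km
  C: √((0.0343·111.32)² + (-0.0284·101.91)²) = √(14.579232 + 8.376648) = 4.7912 km
  → nearest: C (4.7912 km)
R at 23.7698°S, 45.0719°W:
  A: √((-0.0431·111.32)² + (-0.1241·101.91)²) = √(23.019768 + 159.947393) = 13.5265 km
  B: √((-0.0388·111.32)² + (-0.1718·101.91)²) = √(18.655627 + 306.534896) = 18.0330 km
  C: √((0.1115·111.32)² + (-0.0648·101.91)²) = √(154.062212 + 43.609752) = 14.0596 km
  → nearest: A (13.5265 km)

P→C; Q→C; R→A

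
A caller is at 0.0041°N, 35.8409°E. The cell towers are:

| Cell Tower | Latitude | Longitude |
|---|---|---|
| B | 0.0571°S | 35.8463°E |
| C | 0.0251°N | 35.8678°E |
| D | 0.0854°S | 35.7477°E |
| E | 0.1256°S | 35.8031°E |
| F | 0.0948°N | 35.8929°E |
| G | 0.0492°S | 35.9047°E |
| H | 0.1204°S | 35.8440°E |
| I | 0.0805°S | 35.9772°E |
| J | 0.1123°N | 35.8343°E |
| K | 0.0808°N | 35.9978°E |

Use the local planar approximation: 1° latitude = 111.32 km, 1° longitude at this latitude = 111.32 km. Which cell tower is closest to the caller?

C

Distances from 0.0041°N, 35.8409°E:
B: 6.8393 km
C: 3.7989 km
D: 14.3842 km
E: 15.0389 km
F: 11.6384 km
G: 9.2545 km
H: 13.8636 km
I: 17.8580 km
J: 12.0672 km
K: 19.4414 km
Minimum: C at 3.7989 km.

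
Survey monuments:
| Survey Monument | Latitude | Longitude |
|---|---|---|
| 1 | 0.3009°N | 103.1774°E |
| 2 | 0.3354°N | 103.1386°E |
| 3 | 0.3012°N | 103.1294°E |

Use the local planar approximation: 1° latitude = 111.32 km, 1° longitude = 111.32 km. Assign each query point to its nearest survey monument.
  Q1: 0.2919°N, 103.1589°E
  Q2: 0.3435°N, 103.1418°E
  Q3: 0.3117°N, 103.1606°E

Q1→1; Q2→2; Q3→1

Q1 at 0.2919°N, 103.1589°E:
  1: √((0.0090·111.32)² + (0.0185·111.32)²) = √(1.003764 + 4.241211) = 2.2902 km
  2: √((0.0435·111.32)² + (-0.0203·111.32)²) = √(23.449031 + 5.106678) = 5.3438 km
  3: √((0.0093·111.32)² + (-0.0295·111.32)²) = √(1.071796 + 10.784262) = 3.4433 km
  → nearest: 1 (2.2902 km)
Q2 at 0.3435°N, 103.1418°E:
  1: √((-0.0426·111.32)² + (0.0356·111.32)²) = √(22.488764 + 15.705306) = 6.1801 km
  2: √((-0.0081·111.32)² + (-0.0032·111.32)²) = √(0.813048 + 0.126896) = 0.9695 km
  3: √((-0.0423·111.32)² + (-0.0124·111.32)²) = √(22.173136 + 1.905416) = 4.9070 km
  → nearest: 2 (0.9695 km)
Q3 at 0.3117°N, 103.1606°E:
  1: √((-0.0108·111.32)² + (0.0168·111.32)²) = √(1.445419 + 3.497558) = 2.2233 km
  2: √((0.0237·111.32)² + (-0.0220·111.32)²) = √(6.960542 + 5.997797) = 3.5998 km
  3: √((-0.0105·111.32)² + (-0.0312·111.32)²) = √(1.366234 + 12.063007) = 3.6646 km
  → nearest: 1 (2.2233 km)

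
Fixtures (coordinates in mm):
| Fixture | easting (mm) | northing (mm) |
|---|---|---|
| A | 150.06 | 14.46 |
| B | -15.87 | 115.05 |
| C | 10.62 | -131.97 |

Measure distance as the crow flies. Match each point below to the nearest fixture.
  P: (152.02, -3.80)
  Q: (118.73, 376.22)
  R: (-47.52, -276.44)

P at (152.02, -3.80):
  A: √((-1.96)² + (18.26)²) = √(3.8416 + 333.4276) = 18.36 mm
  B: √((-167.89)² + (118.85)²) = √(28187.0521 + 14125.3225) = 205.70 mm
  C: √((-141.40)² + (-128.17)²) = √(19993.9600 + 16427.5489) = 190.84 mm
  → nearest: A (18.36 mm)
Q at (118.73, 376.22):
  A: √((31.33)² + (-361.76)²) = √(981.5689 + 130870.2976) = 363.11 mm
  B: √((-134.60)² + (-261.17)²) = √(18117.1600 + 68209.7689) = 293.81 mm
  C: √((-108.11)² + (-508.19)²) = √(11687.7721 + 258257.0761) = 519.56 mm
  → nearest: B (293.81 mm)
R at (-47.52, -276.44):
  A: √((197.58)² + (290.90)²) = √(39037.8564 + 84622.8100) = 351.65 mm
  B: √((31.65)² + (391.49)²) = √(1001.7225 + 153264.4201) = 392.77 mm
  C: √((58.14)² + (144.47)²) = √(3380.2596 + 20871.5809) = 155.73 mm
  → nearest: C (155.73 mm)

P→A; Q→B; R→C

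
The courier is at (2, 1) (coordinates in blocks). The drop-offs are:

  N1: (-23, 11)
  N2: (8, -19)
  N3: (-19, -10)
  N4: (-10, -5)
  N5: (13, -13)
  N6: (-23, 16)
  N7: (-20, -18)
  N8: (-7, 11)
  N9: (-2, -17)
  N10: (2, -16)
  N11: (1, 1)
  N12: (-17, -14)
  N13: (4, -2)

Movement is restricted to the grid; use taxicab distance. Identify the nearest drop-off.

Distances from (2, 1):
N1: 35 blocks
N2: 26 blocks
N3: 32 blocks
N4: 18 blocks
N5: 25 blocks
N6: 40 blocks
N7: 41 blocks
N8: 19 blocks
N9: 22 blocks
N10: 17 blocks
N11: 1 blocks
N12: 34 blocks
N13: 5 blocks
Minimum: N11 at 1 blocks.

N11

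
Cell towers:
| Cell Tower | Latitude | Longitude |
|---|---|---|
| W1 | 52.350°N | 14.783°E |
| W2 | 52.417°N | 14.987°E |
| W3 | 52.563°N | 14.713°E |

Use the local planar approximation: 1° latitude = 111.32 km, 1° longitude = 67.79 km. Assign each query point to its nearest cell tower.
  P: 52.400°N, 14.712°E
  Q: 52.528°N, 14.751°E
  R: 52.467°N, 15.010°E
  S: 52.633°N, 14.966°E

P→W1; Q→W3; R→W2; S→W3

P at 52.400°N, 14.712°E:
  W1: 7.358 km
  W2: 18.738 km
  W3: 18.145 km
  → nearest: W1 (7.358 km)
Q at 52.528°N, 14.751°E:
  W1: 19.933 km
  W2: 20.215 km
  W3: 4.671 km
  → nearest: W3 (4.671 km)
R at 52.467°N, 15.010°E:
  W1: 20.160 km
  W2: 5.780 km
  W3: 22.794 km
  → nearest: W2 (5.780 km)
S at 52.633°N, 14.966°E:
  W1: 33.858 km
  W2: 24.087 km
  W3: 18.838 km
  → nearest: W3 (18.838 km)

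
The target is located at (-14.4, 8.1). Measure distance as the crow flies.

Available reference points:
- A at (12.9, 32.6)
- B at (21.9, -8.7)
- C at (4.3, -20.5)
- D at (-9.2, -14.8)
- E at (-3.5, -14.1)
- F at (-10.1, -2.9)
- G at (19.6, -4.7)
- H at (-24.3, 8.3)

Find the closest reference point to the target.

H

Distances from (-14.4, 8.1):
A: √((27.3)² + (24.5)²) = √(745.290 + 600.250) = 36.7
B: √((36.3)² + (-16.8)²) = √(1317.690 + 282.240) = 40.0
C: √((18.7)² + (-28.6)²) = √(349.690 + 817.960) = 34.2
D: √((5.2)² + (-22.9)²) = √(27.040 + 524.410) = 23.5
E: √((10.9)² + (-22.2)²) = √(118.810 + 492.840) = 24.7
F: √((4.3)² + (-11.0)²) = √(18.490 + 121.000) = 11.8
G: √((34.0)² + (-12.8)²) = √(1156.000 + 163.840) = 36.3
H: √((-9.9)² + (0.2)²) = √(98.010 + 0.040) = 9.9
Minimum: H at 9.9.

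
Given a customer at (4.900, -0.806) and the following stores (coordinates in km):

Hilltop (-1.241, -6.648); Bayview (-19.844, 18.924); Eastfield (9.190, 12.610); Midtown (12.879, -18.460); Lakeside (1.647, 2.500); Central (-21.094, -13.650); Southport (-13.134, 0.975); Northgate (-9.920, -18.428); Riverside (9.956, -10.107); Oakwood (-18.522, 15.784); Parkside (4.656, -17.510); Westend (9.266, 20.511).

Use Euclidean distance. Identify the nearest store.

Distances from (4.900, -0.806):
Hilltop: 8.476 km
Bayview: 31.647 km
Eastfield: 14.085 km
Midtown: 19.373 km
Lakeside: 4.638 km
Central: 28.994 km
Southport: 18.122 km
Northgate: 23.025 km
Riverside: 10.586 km
Oakwood: 28.702 km
Parkside: 16.706 km
Westend: 21.760 km
Minimum: Lakeside at 4.638 km.

Lakeside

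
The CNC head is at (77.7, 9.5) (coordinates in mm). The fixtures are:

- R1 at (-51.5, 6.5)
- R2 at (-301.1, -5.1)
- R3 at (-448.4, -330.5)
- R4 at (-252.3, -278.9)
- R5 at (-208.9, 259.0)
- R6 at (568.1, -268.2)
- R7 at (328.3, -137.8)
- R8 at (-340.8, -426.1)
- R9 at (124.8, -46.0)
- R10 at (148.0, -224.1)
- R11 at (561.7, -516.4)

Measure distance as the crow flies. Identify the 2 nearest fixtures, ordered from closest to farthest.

R9, R1

Distances from (77.7, 9.5):
R1: √((-129.2)² + (-3.0)²) = √(16692.640 + 9.000) = 129.2 mm
R2: √((-378.8)² + (-14.6)²) = √(143489.440 + 213.160) = 379.1 mm
R3: √((-526.1)² + (-340.0)²) = √(276781.210 + 115600.000) = 626.4 mm
R4: √((-330.0)² + (-288.4)²) = √(108900.000 + 83174.560) = 438.3 mm
R5: √((-286.6)² + (249.5)²) = √(82139.560 + 62250.250) = 380.0 mm
R6: √((490.4)² + (-277.7)²) = √(240492.160 + 77117.290) = 563.6 mm
R7: √((250.6)² + (-147.3)²) = √(62800.360 + 21697.290) = 290.7 mm
R8: √((-418.5)² + (-435.6)²) = √(175142.250 + 189747.360) = 604.1 mm
R9: √((47.1)² + (-55.5)²) = √(2218.410 + 3080.250) = 72.8 mm
R10: √((70.3)² + (-233.6)²) = √(4942.090 + 54568.960) = 243.9 mm
R11: √((484.0)² + (-525.9)²) = √(234256.000 + 276570.810) = 714.7 mm
Sorted: R9 (72.8 mm) < R1 (129.2 mm) < R10 (243.9 mm) < R7 (290.7 mm) < …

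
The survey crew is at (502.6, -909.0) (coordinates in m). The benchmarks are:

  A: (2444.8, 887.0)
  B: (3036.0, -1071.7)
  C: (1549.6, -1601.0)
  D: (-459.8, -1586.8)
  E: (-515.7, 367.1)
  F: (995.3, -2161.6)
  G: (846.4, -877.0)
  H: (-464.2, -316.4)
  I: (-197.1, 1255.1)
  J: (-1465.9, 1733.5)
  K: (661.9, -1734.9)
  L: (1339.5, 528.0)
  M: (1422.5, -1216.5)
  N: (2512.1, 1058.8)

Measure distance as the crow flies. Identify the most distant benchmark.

J

Distances from (502.6, -909.0):
A: 2645.3 m
B: 2538.6 m
C: 1255.0 m
D: 1177.1 m
E: 1632.6 m
F: 1346.0 m
G: 345.3 m
H: 1134.0 m
I: 2274.4 m
J: 3295.1 m
K: 841.1 m
L: 1662.9 m
M: 969.9 m
N: 2812.5 m
Maximum: J at 3295.1 m.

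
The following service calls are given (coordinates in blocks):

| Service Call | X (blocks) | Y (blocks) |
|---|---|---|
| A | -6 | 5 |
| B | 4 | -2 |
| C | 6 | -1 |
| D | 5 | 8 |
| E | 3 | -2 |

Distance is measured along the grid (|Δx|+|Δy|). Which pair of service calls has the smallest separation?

B and E

Pairwise distances:
A–B: |10| + |-7| = 10 + 7 = 17 blocks
A–C: |12| + |-6| = 12 + 6 = 18 blocks
A–D: |11| + |3| = 11 + 3 = 14 blocks
A–E: |9| + |-7| = 9 + 7 = 16 blocks
B–C: |2| + |1| = 2 + 1 = 3 blocks
B–D: |1| + |10| = 1 + 10 = 11 blocks
B–E: |-1| + |0| = 1 + 0 = 1 blocks
C–D: |-1| + |9| = 1 + 9 = 10 blocks
C–E: |-3| + |-1| = 3 + 1 = 4 blocks
D–E: |-2| + |-10| = 2 + 10 = 12 blocks
Closest pair: B–E at 1 blocks.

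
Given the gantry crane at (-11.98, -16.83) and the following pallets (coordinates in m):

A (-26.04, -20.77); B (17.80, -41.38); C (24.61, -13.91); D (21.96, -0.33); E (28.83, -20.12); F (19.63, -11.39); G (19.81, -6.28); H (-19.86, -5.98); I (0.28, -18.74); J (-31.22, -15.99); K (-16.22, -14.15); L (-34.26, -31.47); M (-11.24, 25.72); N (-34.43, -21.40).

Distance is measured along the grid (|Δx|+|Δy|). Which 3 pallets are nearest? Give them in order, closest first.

Distances from (-11.98, -16.83):
A: |-14.06| + |-3.94| = 14.06 + 3.94 = 18.00 m
B: |29.78| + |-24.55| = 29.78 + 24.55 = 54.33 m
C: |36.59| + |2.92| = 36.59 + 2.92 = 39.51 m
D: |33.94| + |16.50| = 33.94 + 16.50 = 50.44 m
E: |40.81| + |-3.29| = 40.81 + 3.29 = 44.10 m
F: |31.61| + |5.44| = 31.61 + 5.44 = 37.05 m
G: |31.79| + |10.55| = 31.79 + 10.55 = 42.34 m
H: |-7.88| + |10.85| = 7.88 + 10.85 = 18.73 m
I: |12.26| + |-1.91| = 12.26 + 1.91 = 14.17 m
J: |-19.24| + |0.84| = 19.24 + 0.84 = 20.08 m
K: |-4.24| + |2.68| = 4.24 + 2.68 = 6.92 m
L: |-22.28| + |-14.64| = 22.28 + 14.64 = 36.92 m
M: |0.74| + |42.55| = 0.74 + 42.55 = 43.29 m
N: |-22.45| + |-4.57| = 22.45 + 4.57 = 27.02 m
Sorted: K (6.92 m) < I (14.17 m) < A (18.00 m) < H (18.73 m) < J (20.08 m) < …

K, I, A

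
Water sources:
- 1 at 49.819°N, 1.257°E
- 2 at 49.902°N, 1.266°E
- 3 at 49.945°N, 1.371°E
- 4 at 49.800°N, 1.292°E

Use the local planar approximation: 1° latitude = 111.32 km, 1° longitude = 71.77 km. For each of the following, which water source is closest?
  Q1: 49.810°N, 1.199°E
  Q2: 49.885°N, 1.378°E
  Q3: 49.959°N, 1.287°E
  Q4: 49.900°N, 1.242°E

Q1 at 49.810°N, 1.199°E:
  1: √((0.009·111.32)² + (0.058·71.77)²) = √(1.00376 + 17.32774) = 4.282 km
  2: √((0.092·111.32)² + (0.067·71.77)²) = √(104.88709 + 23.12254) = 11.314 km
  3: √((0.135·111.32)² + (0.172·71.77)²) = √(225.84680 + 152.38520) = 19.448 km
  4: √((-0.010·111.32)² + (0.093·71.77)²) = √(1.23921 + 44.55042) = 6.767 km
  → nearest: 1 (4.282 km)
Q2 at 49.885°N, 1.378°E:
  1: √((-0.066·111.32)² + (-0.121·71.77)²) = √(53.98017 + 75.41481) = 11.375 km
  2: √((0.017·111.32)² + (-0.112·71.77)²) = √(3.58133 + 64.61330) = 8.258 km
  3: √((0.060·111.32)² + (-0.007·71.77)²) = √(44.61171 + 0.25240) = 6.698 km
  4: √((-0.085·111.32)² + (-0.086·71.77)²) = √(89.53323 + 38.09630) = 11.297 km
  → nearest: 3 (6.698 km)
Q3 at 49.959°N, 1.287°E:
  1: √((-0.140·111.32)² + (-0.030·71.77)²) = √(242.88599 + 4.63584) = 15.733 km
  2: √((-0.057·111.32)² + (-0.021·71.77)²) = √(40.26207 + 2.27156) = 6.522 km
  3: √((-0.014·111.32)² + (0.084·71.77)²) = √(2.42886 + 36.34498) = 6.227 km
  4: √((-0.159·111.32)² + (0.005·71.77)²) = √(313.28575 + 0.12877) = 17.704 km
  → nearest: 3 (6.227 km)
Q4 at 49.900°N, 1.242°E:
  1: √((-0.081·111.32)² + (0.015·71.77)²) = √(81.30485 + 1.15896) = 9.081 km
  2: √((0.002·111.32)² + (0.024·71.77)²) = √(0.04957 + 2.96694) = 1.737 km
  3: √((0.045·111.32)² + (0.129·71.77)²) = √(25.09409 + 85.71667) = 10.527 km
  4: √((-0.100·111.32)² + (0.050·71.77)²) = √(123.92142 + 12.87733) = 11.696 km
  → nearest: 2 (1.737 km)

Q1→1; Q2→3; Q3→3; Q4→2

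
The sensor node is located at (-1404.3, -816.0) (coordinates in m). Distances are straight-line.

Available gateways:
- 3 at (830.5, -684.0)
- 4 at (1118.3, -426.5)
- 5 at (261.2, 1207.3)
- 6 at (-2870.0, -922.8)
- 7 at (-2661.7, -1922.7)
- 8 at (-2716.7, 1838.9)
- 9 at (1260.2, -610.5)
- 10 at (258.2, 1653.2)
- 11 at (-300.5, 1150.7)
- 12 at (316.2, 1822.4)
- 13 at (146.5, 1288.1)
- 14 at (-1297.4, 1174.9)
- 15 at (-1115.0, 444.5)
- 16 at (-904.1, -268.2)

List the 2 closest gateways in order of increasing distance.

16, 15

Distances from (-1404.3, -816.0):
3: 2238.7 m
4: 2552.5 m
5: 2620.6 m
6: 1469.6 m
7: 1675.1 m
8: 2961.6 m
9: 2672.4 m
10: 2976.7 m
11: 2255.3 m
12: 3149.8 m
13: 2613.9 m
14: 1993.8 m
15: 1293.3 m
16: 741.8 m
Sorted: 16 (741.8 m) < 15 (1293.3 m) < 6 (1469.6 m) < 7 (1675.1 m) < …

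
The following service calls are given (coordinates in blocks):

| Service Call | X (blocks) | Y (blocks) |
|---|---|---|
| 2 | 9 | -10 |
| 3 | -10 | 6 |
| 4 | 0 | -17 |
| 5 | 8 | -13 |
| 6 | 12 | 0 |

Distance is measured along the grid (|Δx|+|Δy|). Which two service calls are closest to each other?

2 and 5

Pairwise distances:
2–5: |-1| + |-3| = 1 + 3 = 4 blocks
4–5: |8| + |4| = 8 + 4 = 12 blocks
2–6: |3| + |10| = 3 + 10 = 13 blocks
2–4: |-9| + |-7| = 9 + 7 = 16 blocks
5–6: |4| + |13| = 4 + 13 = 17 blocks
3–6: |22| + |-6| = 22 + 6 = 28 blocks
4–6: |12| + |17| = 12 + 17 = 29 blocks
3–4: |10| + |-23| = 10 + 23 = 33 blocks
2–3: |-19| + |16| = 19 + 16 = 35 blocks
3–5: |18| + |-19| = 18 + 19 = 37 blocks
Closest pair: 2–5 at 4 blocks.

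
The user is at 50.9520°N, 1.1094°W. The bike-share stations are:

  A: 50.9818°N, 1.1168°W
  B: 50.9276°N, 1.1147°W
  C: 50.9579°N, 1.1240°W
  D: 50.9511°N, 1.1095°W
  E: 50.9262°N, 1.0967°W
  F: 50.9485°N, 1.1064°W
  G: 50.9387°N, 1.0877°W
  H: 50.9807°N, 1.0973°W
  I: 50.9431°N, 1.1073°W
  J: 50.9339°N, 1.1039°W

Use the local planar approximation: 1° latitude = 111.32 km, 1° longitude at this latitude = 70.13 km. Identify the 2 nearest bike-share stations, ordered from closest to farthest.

D, F

Distances from 50.9520°N, 1.1094°W:
A: √((0.0298·111.32)² + (-0.0074·70.13)²) = √(11.004718 + 0.269322) = 3.3577 km
B: √((-0.0244·111.32)² + (-0.0053·70.13)²) = √(7.377786 + 0.138153) = 2.7415 km
C: √((0.0059·111.32)² + (-0.0146·70.13)²) = √(0.431370 + 1.048367) = 1.2164 km
D: √((-0.0009·111.32)² + (-0.0001·70.13)²) = √(0.010038 + 0.000049) = 0.1004 km
E: √((-0.0258·111.32)² + (0.0127·70.13)²) = √(8.248706 + 0.793259) = 3.0070 km
F: √((-0.0035·111.32)² + (0.0030·70.13)²) = √(0.151804 + 0.044264) = 0.4428 km
G: √((-0.0133·111.32)² + (0.0217·70.13)²) = √(2.192046 + 2.315939) = 2.1232 km
H: √((0.0287·111.32)² + (0.0121·70.13)²) = √(10.207284 + 0.720076) = 3.3057 km
I: √((-0.0089·111.32)² + (0.0021·70.13)²) = √(0.981582 + 0.021689) = 1.0016 km
J: √((-0.0181·111.32)² + (0.0055·70.13)²) = √(4.059790 + 0.148776) = 2.0515 km
Sorted: D (0.1004 km) < F (0.4428 km) < I (1.0016 km) < C (1.2164 km) < …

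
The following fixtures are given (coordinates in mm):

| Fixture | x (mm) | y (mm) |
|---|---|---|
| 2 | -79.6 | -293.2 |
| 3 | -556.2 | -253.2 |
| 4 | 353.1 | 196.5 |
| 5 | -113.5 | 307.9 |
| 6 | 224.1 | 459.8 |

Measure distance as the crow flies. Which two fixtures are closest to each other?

Pairwise distances:
2–3: 478.3 mm
2–4: 653.5 mm
2–5: 602.1 mm
2–6: 811.9 mm
3–4: 1014.4 mm
3–5: 714.7 mm
3–6: 1057.0 mm
4–5: 479.7 mm
4–6: 293.2 mm
5–6: 370.2 mm
Closest pair: 4–6 at 293.2 mm.

4 and 6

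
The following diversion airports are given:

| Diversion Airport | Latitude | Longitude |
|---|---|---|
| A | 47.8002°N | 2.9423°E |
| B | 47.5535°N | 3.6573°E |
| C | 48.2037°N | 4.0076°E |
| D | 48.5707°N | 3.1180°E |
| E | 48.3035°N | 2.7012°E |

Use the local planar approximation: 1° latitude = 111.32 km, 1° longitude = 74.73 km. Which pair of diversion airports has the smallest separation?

Pairwise distances:
A–B: √((-0.2467·111.32)² + (0.7150·74.73)²) = √(754.196815 + 2854.973281) = 60.0764 km
A–C: √((0.4035·111.32)² + (1.0653·74.73)²) = √(2017.592586 + 6337.731242) = 91.4075 km
A–D: √((0.7705·111.32)² + (0.1757·74.73)²) = √(7356.846277 + 172.398502) = 86.7712 km
A–E: √((0.5033·111.32)² + (-0.2411·74.73)²) = √(3139.064620 + 324.626811) = 58.8531 km
B–C: √((0.6502·111.32)² + (0.3503·74.73)²) = √(5238.902617 + 685.283443) = 76.9687 km
B–D: √((1.0172·111.32)² + (-0.5393·74.73)²) = √(12822.098190 + 1624.242257) = 120.1929 km
B–E: √((0.7500·111.32)² + (-0.9561·74.73)²) = √(6970.580100 + 5105.010044) = 109.8890 km
C–D: √((0.3670·111.32)² + (-0.8896·74.73)²) = √(1669.085268 + 4419.564872) = 78.0298 km
C–E: √((0.0998·111.32)² + (-1.3064·74.73)²) = √(123.426234 + 9531.084238) = 98.2574 km
D–E: √((-0.2672·111.32)² + (-0.4168·74.73)²) = √(884.747416 + 970.164514) = 43.0687 km
Closest pair: D–E at 43.0687 km.

D and E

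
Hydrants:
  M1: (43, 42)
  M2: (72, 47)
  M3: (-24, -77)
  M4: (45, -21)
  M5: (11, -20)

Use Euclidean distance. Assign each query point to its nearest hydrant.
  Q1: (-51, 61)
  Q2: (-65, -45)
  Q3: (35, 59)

Q1→M1; Q2→M3; Q3→M1

Q1 at (-51, 61):
  M1: √((94)² + (-19)²) = √(8836.000 + 361.000) = 95.9
  M2: √((123)² + (-14)²) = √(15129.000 + 196.000) = 123.8
  M3: √((27)² + (-138)²) = √(729.000 + 19044.000) = 140.6
  M4: √((96)² + (-82)²) = √(9216.000 + 6724.000) = 126.3
  M5: √((62)² + (-81)²) = √(3844.000 + 6561.000) = 102.0
  → nearest: M1 (95.9)
Q2 at (-65, -45):
  M1: √((108)² + (87)²) = √(11664.000 + 7569.000) = 138.7
  M2: √((137)² + (92)²) = √(18769.000 + 8464.000) = 165.0
  M3: √((41)² + (-32)²) = √(1681.000 + 1024.000) = 52.0
  M4: √((110)² + (24)²) = √(12100.000 + 576.000) = 112.6
  M5: √((76)² + (25)²) = √(5776.000 + 625.000) = 80.0
  → nearest: M3 (52.0)
Q3 at (35, 59):
  M1: √((8)² + (-17)²) = √(64.000 + 289.000) = 18.8
  M2: √((37)² + (-12)²) = √(1369.000 + 144.000) = 38.9
  M3: √((-59)² + (-136)²) = √(3481.000 + 18496.000) = 148.2
  M4: √((10)² + (-80)²) = √(100.000 + 6400.000) = 80.6
  M5: √((-24)² + (-79)²) = √(576.000 + 6241.000) = 82.6
  → nearest: M1 (18.8)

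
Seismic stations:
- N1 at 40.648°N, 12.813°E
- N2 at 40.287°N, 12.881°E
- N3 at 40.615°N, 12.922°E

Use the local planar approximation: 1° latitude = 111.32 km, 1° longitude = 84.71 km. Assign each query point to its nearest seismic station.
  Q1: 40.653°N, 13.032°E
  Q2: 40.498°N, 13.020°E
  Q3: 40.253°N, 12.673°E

Q1→N3; Q2→N3; Q3→N2

Q1 at 40.653°N, 13.032°E:
  N1: 18.560 km
  N2: 42.704 km
  N3: 10.233 km
  → nearest: N3 (10.233 km)
Q2 at 40.498°N, 13.020°E:
  N1: 24.214 km
  N2: 26.275 km
  N3: 15.445 km
  → nearest: N3 (15.445 km)
Q3 at 40.253°N, 12.673°E:
  N1: 45.543 km
  N2: 18.022 km
  N3: 45.484 km
  → nearest: N2 (18.022 km)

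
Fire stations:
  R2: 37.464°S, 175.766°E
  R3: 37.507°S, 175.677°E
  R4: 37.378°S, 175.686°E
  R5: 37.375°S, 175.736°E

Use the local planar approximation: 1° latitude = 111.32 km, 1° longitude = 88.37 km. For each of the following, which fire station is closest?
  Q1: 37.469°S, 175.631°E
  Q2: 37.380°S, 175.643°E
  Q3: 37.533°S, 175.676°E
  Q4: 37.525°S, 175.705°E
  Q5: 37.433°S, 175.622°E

Q1 at 37.469°S, 175.631°E:
  R2: √((0.005·111.32)² + (0.135·88.37)²) = √(0.30980 + 142.32371) = 11.943 km
  R3: √((-0.038·111.32)² + (0.046·88.37)²) = √(17.89425 + 16.52439) = 5.867 km
  R4: √((0.091·111.32)² + (0.055·88.37)²) = √(102.61933 + 23.62300) = 11.236 km
  R5: √((0.094·111.32)² + (0.105·88.37)²) = √(109.49697 + 86.09706) = 13.985 km
  → nearest: R3 (5.867 km)
Q2 at 37.380°S, 175.643°E:
  R2: √((-0.084·111.32)² + (0.123·88.37)²) = √(87.43896 + 118.14625) = 14.338 km
  R3: √((-0.127·111.32)² + (0.034·88.37)²) = √(199.87286 + 9.02750) = 14.453 km
  R4: √((0.002·111.32)² + (0.043·88.37)²) = √(0.04957 + 14.43932) = 3.806 km
  R5: √((0.005·111.32)² + (0.093·88.37)²) = √(0.30980 + 67.54226) = 8.237 km
  → nearest: R4 (3.806 km)
Q3 at 37.533°S, 175.676°E:
  R2: √((0.069·111.32)² + (0.090·88.37)²) = √(58.99899 + 63.25498) = 11.057 km
  R3: √((0.026·111.32)² + (0.001·88.37)²) = √(8.37709 + 0.00781) = 2.896 km
  R4: √((0.155·111.32)² + (0.010·88.37)²) = √(297.72122 + 0.78093) = 17.277 km
  R5: √((0.158·111.32)² + (0.060·88.37)²) = √(309.35744 + 28.11332) = 18.370 km
  → nearest: R3 (2.896 km)
Q4 at 37.525°S, 175.705°E:
  R2: √((0.061·111.32)² + (0.061·88.37)²) = √(46.11116 + 29.05824) = 8.670 km
  R3: √((0.018·111.32)² + (-0.028·88.37)²) = √(4.01505 + 6.12246) = 3.184 km
  R4: √((0.147·111.32)² + (-0.019·88.37)²) = √(267.78181 + 2.81914) = 16.450 km
  R5: √((0.150·111.32)² + (0.031·88.37)²) = √(278.82320 + 7.50470) = 16.921 km
  → nearest: R3 (3.184 km)
Q5 at 37.433°S, 175.622°E:
  R2: √((-0.031·111.32)² + (0.144·88.37)²) = √(11.90885 + 161.93275) = 13.185 km
  R3: √((-0.074·111.32)² + (0.055·88.37)²) = √(67.85937 + 23.62300) = 9.565 km
  R4: √((0.055·111.32)² + (0.064·88.37)²) = √(37.48623 + 31.98672) = 8.335 km
  R5: √((0.058·111.32)² + (0.114·88.37)²) = √(41.68717 + 101.48910) = 11.966 km
  → nearest: R4 (8.335 km)

Q1→R3; Q2→R4; Q3→R3; Q4→R3; Q5→R4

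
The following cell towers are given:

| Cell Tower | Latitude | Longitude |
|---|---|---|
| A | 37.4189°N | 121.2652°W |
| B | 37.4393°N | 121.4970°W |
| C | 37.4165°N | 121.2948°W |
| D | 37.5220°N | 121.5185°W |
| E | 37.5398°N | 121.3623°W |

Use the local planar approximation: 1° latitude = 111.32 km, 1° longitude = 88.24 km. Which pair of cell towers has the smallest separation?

Pairwise distances:
A–C: 2.6255 km
B–D: 9.3996 km
D–E: 13.9248 km
C–E: 14.9624 km
A–E: 15.9545 km
B–E: 16.3230 km
B–C: 18.0217 km
A–B: 20.5797 km
C–D: 22.9688 km
A–D: 25.1257 km
Closest pair: A–C at 2.6255 km.

A and C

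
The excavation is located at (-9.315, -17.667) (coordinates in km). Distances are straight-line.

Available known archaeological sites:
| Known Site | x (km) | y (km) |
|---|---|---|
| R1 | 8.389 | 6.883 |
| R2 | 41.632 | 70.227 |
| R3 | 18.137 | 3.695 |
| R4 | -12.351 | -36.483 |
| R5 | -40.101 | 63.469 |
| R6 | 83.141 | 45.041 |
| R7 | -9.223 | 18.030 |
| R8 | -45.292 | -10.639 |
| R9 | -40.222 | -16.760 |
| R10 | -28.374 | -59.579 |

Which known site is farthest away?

Distances from (-9.315, -17.667):
R1: 30.268 km
R2: 101.592 km
R3: 34.784 km
R4: 19.059 km
R5: 86.780 km
R6: 111.716 km
R7: 35.697 km
R8: 36.657 km
R9: 30.920 km
R10: 46.042 km
Maximum: R6 at 111.716 km.

R6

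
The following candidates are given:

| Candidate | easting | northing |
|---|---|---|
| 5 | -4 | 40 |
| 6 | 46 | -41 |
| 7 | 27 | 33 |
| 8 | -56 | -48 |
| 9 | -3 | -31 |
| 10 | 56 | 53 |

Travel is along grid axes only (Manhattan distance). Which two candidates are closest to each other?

Pairwise distances:
5–7: 38
7–10: 49
6–9: 59
8–9: 70
5–9: 72
5–10: 73
6–7: 93
7–9: 94
6–10: 104
6–8: 109
5–6: 131
5–8: 140
9–10: 143
7–8: 164
8–10: 213
Closest pair: 5–7 at 38.

5 and 7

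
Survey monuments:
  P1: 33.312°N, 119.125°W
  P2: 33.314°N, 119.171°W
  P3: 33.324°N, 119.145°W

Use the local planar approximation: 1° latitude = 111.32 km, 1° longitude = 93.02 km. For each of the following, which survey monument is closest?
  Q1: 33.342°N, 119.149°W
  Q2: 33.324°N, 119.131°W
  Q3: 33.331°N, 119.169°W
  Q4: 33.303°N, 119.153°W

Q1 at 33.342°N, 119.149°W:
  P1: 4.017 km
  P2: 3.729 km
  P3: 2.038 km
  → nearest: P3 (2.038 km)
Q2 at 33.324°N, 119.131°W:
  P1: 1.448 km
  P2: 3.884 km
  P3: 1.302 km
  → nearest: P3 (1.302 km)
Q3 at 33.331°N, 119.169°W:
  P1: 4.607 km
  P2: 1.902 km
  P3: 2.365 km
  → nearest: P2 (1.902 km)
Q4 at 33.303°N, 119.153°W:
  P1: 2.791 km
  P2: 2.074 km
  P3: 2.453 km
  → nearest: P2 (2.074 km)

Q1→P3; Q2→P3; Q3→P2; Q4→P2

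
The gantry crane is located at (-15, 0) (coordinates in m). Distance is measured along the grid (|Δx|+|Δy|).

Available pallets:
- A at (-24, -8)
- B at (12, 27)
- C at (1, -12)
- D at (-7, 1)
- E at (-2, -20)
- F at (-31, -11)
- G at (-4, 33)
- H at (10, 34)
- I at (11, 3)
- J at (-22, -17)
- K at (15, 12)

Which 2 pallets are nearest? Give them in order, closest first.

D, A

Distances from (-15, 0):
A: |-9| + |-8| = 9 + 8 = 17 m
B: |27| + |27| = 27 + 27 = 54 m
C: |16| + |-12| = 16 + 12 = 28 m
D: |8| + |1| = 8 + 1 = 9 m
E: |13| + |-20| = 13 + 20 = 33 m
F: |-16| + |-11| = 16 + 11 = 27 m
G: |11| + |33| = 11 + 33 = 44 m
H: |25| + |34| = 25 + 34 = 59 m
I: |26| + |3| = 26 + 3 = 29 m
J: |-7| + |-17| = 7 + 17 = 24 m
K: |30| + |12| = 30 + 12 = 42 m
Sorted: D (9 m) < A (17 m) < J (24 m) < F (27 m) < …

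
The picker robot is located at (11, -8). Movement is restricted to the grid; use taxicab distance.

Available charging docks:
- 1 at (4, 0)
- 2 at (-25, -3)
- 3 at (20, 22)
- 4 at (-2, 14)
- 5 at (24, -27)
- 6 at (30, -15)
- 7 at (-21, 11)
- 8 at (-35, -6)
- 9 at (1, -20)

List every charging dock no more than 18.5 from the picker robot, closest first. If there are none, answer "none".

1

Distances from (11, -8):
1: 15
2: 41
3: 39
4: 35
5: 32
6: 26
7: 51
8: 48
9: 22
Threshold 18.5: 1 (15) is within range.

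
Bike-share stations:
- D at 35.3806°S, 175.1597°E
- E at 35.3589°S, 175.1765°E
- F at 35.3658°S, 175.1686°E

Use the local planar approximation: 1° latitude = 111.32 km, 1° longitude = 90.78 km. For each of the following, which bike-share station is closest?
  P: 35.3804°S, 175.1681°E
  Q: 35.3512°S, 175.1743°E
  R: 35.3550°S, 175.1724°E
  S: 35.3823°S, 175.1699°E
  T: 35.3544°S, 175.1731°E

P→D; Q→E; R→E; S→D; T→E

P at 35.3804°S, 175.1681°E:
  D: √((-0.0002·111.32)² + (-0.0084·90.78)²) = √(0.000496 + 0.581486) = 0.7629 km
  E: √((0.0215·111.32)² + (0.0084·90.78)²) = √(5.728268 + 0.581486) = 2.5119 km
  F: √((0.0146·111.32)² + (0.0005·90.78)²) = √(2.641509 + 0.002060) = 1.6259 km
  → nearest: D (0.7629 km)
Q at 35.3512°S, 175.1743°E:
  D: √((-0.0294·111.32)² + (-0.0146·90.78)²) = √(10.711272 + 1.756653) = 3.5310 km
  E: √((-0.0077·111.32)² + (0.0022·90.78)²) = √(0.734730 + 0.039886) = 0.8801 km
  F: √((-0.0146·111.32)² + (-0.0057·90.78)²) = √(2.641509 + 0.267750) = 1.7057 km
  → nearest: E (0.8801 km)
R at 35.3550°S, 175.1724°E:
  D: √((-0.0256·111.32)² + (-0.0127·90.78)²) = √(8.121314 + 1.329192) = 3.0742 km
  E: √((-0.0039·111.32)² + (0.0041·90.78)²) = √(0.188484 + 0.138531) = 0.5719 km
  F: √((-0.0108·111.32)² + (-0.0038·90.78)²) = √(1.445419 + 0.119000) = 1.2508 km
  → nearest: E (0.5719 km)
S at 35.3823°S, 175.1699°E:
  D: √((0.0017·111.32)² + (-0.0102·90.78)²) = √(0.035813 + 0.857395) = 0.9451 km
  E: √((0.0234·111.32)² + (0.0066·90.78)²) = √(6.785441 + 0.358978) = 2.6729 km
  F: √((0.0165·111.32)² + (-0.0013·90.78)²) = √(3.373761 + 0.013927) = 1.8406 km
  → nearest: D (0.9451 km)
T at 35.3544°S, 175.1731°E:
  D: √((-0.0262·111.32)² + (-0.0134·90.78)²) = √(8.506462 + 1.479755) = 3.1601 km
  E: √((-0.0045·111.32)² + (0.0034·90.78)²) = √(0.250941 + 0.095266) = 0.5884 km
  F: √((-0.0114·111.32)² + (-0.0045·90.78)²) = √(1.610483 + 0.166880) = 1.3332 km
  → nearest: E (0.5884 km)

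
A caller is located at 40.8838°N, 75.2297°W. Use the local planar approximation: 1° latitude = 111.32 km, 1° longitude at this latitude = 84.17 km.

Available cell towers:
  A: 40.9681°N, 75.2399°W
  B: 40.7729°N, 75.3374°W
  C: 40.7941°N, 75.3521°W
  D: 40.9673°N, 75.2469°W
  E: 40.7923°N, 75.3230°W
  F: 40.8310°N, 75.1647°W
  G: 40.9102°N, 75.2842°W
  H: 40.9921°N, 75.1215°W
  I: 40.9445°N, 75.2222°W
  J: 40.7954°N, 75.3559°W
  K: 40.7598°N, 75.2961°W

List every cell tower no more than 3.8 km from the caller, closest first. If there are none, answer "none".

Distances from 40.8838°N, 75.2297°W:
A: √((0.0843·111.32)² + (-0.0102·84.17)²) = √(88.064636 + 0.737081) = 9.4235 km
B: √((-0.1109·111.32)² + (-0.1077·84.17)²) = √(152.408605 + 82.176201) = 15.3162 km
C: √((-0.0897·111.32)² + (-0.1224·84.17)²) = √(99.708293 + 106.139611) = 14.3474 km
D: √((0.0835·111.32)² + (-0.0172·84.17)²) = √(86.401115 + 2.095905) = 9.4073 km
E: √((-0.0915·111.32)² + (-0.0933·84.17)²) = √(103.750114 + 61.670567) = 12.8616 km
F: √((-0.0528·111.32)² + (0.0650·84.17)²) = √(34.547310 + 29.932388) = 8.0299 km
G: √((0.0264·111.32)² + (-0.0545·84.17)²) = √(8.636828 + 21.043000) = 5.4479 km
H: √((0.1083·111.32)² + (0.1082·84.17)²) = √(145.346075 + 82.940983) = 15.1092 km
I: √((0.0607·111.32)² + (0.0075·84.17)²) = √(45.658725 + 0.398508) = 6.7865 km
J: √((-0.0884·111.32)² + (-0.1262·84.17)²) = √(96.839140 + 112.832280) = 14.4800 km
K: √((-0.1240·111.32)² + (-0.0664·84.17)²) = √(190.541582 + 31.235669) = 14.8922 km
Threshold 3.8 km: none within range.

none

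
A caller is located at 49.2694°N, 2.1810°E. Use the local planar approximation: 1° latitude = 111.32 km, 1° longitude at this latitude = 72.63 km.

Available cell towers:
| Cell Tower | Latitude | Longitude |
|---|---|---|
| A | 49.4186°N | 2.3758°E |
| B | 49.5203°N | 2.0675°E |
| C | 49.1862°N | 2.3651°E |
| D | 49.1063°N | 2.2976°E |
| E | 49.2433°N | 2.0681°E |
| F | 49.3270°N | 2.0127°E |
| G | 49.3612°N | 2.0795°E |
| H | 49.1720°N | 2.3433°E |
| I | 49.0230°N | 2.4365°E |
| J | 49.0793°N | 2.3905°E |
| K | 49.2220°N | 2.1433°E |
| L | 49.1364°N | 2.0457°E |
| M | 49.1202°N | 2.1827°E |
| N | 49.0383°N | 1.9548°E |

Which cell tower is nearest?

K

Distances from 49.2694°N, 2.1810°E:
A: 21.8182 km
B: 29.1213 km
C: 16.2656 km
D: 20.0342 km
E: 8.6995 km
F: 13.8033 km
G: 12.6007 km
H: 16.0161 km
I: 33.1168 km
J: 26.0644 km
K: 5.9447 km
L: 17.7700 km
M: 16.6094 km
N: 30.5244 km
Minimum: K at 5.9447 km.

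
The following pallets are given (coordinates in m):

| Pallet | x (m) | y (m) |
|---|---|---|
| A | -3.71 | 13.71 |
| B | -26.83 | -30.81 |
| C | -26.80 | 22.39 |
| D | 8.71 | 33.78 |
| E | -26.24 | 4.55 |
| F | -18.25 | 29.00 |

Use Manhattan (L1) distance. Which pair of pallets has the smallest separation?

Pairwise distances:
C–F: 15.16 m
C–E: 18.40 m
A–F: 29.83 m
A–E: 31.69 m
D–F: 31.74 m
A–C: 31.77 m
E–F: 32.44 m
A–D: 32.49 m
B–E: 35.95 m
C–D: 46.90 m
B–C: 53.23 m
D–E: 64.18 m
A–B: 67.64 m
B–F: 68.39 m
B–D: 100.13 m
Closest pair: C–F at 15.16 m.

C and F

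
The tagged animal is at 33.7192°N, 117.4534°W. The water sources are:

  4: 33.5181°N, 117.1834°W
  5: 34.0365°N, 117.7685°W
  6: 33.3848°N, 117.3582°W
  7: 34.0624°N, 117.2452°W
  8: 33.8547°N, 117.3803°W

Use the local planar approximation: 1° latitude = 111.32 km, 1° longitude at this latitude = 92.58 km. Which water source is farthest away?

Distances from 33.7192°N, 117.4534°W:
4: 33.5557 km
5: 45.8109 km
6: 38.2546 km
7: 42.7920 km
8: 16.5325 km
Maximum: 5 at 45.8109 km.

5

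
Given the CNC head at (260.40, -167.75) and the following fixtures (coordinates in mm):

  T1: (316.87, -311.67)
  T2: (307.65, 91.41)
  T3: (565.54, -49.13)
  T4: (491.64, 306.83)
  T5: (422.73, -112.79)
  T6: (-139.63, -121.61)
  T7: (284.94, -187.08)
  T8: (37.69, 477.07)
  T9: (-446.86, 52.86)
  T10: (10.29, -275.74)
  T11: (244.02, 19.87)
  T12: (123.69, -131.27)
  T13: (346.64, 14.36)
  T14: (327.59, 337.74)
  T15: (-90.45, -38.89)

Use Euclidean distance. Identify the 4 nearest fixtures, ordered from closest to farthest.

Distances from (260.40, -167.75):
T1: 154.60 mm
T2: 263.43 mm
T3: 327.39 mm
T4: 527.92 mm
T5: 171.38 mm
T6: 402.68 mm
T7: 31.24 mm
T8: 682.20 mm
T9: 740.87 mm
T10: 272.43 mm
T11: 188.33 mm
T12: 141.49 mm
T13: 201.50 mm
T14: 509.94 mm
T15: 373.77 mm
Sorted: T7 (31.24 mm) < T12 (141.49 mm) < T1 (154.60 mm) < T5 (171.38 mm) < T11 (188.33 mm) < T13 (201.50 mm) < …

T7, T12, T1, T5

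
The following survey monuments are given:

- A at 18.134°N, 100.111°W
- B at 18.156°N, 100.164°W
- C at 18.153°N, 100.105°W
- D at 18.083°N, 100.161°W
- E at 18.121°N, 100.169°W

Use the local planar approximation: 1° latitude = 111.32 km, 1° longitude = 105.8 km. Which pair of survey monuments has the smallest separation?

Pairwise distances:
A–B: 6.119 km
A–C: 2.208 km
A–D: 7.760 km
A–E: 6.305 km
B–C: 6.251 km
B–D: 8.133 km
B–E: 3.932 km
C–D: 9.789 km
C–E: 7.651 km
D–E: 4.314 km
Closest pair: A–C at 2.208 km.

A and C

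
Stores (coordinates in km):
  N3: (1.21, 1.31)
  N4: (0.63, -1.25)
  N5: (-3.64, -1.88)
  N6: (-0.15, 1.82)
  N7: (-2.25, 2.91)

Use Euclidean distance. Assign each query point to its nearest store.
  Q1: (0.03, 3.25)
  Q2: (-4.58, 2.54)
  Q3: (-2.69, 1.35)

Q1 at (0.03, 3.25):
  N3: √((1.18)² + (-1.94)²) = √(1.3924 + 3.7636) = 2.27 km
  N4: √((0.60)² + (-4.50)²) = √(0.3600 + 20.2500) = 4.54 km
  N5: √((-3.67)² + (-5.13)²) = √(13.4689 + 26.3169) = 6.31 km
  N6: √((-0.18)² + (-1.43)²) = √(0.0324 + 2.0449) = 1.44 km
  N7: √((-2.28)² + (-0.34)²) = √(5.1984 + 0.1156) = 2.31 km
  → nearest: N6 (1.44 km)
Q2 at (-4.58, 2.54):
  N3: √((5.79)² + (-1.23)²) = √(33.5241 + 1.5129) = 5.92 km
  N4: √((5.21)² + (-3.79)²) = √(27.1441 + 14.3641) = 6.44 km
  N5: √((0.94)² + (-4.42)²) = √(0.8836 + 19.5364) = 4.52 km
  N6: √((4.43)² + (-0.72)²) = √(19.6249 + 0.5184) = 4.49 km
  N7: √((2.33)² + (0.37)²) = √(5.4289 + 0.1369) = 2.36 km
  → nearest: N7 (2.36 km)
Q3 at (-2.69, 1.35):
  N3: √((3.90)² + (-0.04)²) = √(15.2100 + 0.0016) = 3.90 km
  N4: √((3.32)² + (-2.60)²) = √(11.0224 + 6.7600) = 4.22 km
  N5: √((-0.95)² + (-3.23)²) = √(0.9025 + 10.4329) = 3.37 km
  N6: √((2.54)² + (0.47)²) = √(6.4516 + 0.2209) = 2.58 km
  N7: √((0.44)² + (1.56)²) = √(0.1936 + 2.4336) = 1.62 km
  → nearest: N7 (1.62 km)

Q1→N6; Q2→N7; Q3→N7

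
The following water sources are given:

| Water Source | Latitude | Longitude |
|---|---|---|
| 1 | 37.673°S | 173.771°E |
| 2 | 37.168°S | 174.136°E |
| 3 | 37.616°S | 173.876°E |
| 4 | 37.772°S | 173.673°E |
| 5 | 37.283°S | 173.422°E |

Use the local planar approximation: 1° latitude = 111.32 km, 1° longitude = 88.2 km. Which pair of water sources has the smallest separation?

Pairwise distances:
1–3: 11.226 km
1–4: 14.006 km
3–4: 24.943 km
1–5: 53.220 km
3–5: 54.567 km
2–3: 54.891 km
4–5: 58.765 km
2–5: 64.263 km
1–2: 64.782 km
2–4: 78.667 km
Closest pair: 1–3 at 11.226 km.

1 and 3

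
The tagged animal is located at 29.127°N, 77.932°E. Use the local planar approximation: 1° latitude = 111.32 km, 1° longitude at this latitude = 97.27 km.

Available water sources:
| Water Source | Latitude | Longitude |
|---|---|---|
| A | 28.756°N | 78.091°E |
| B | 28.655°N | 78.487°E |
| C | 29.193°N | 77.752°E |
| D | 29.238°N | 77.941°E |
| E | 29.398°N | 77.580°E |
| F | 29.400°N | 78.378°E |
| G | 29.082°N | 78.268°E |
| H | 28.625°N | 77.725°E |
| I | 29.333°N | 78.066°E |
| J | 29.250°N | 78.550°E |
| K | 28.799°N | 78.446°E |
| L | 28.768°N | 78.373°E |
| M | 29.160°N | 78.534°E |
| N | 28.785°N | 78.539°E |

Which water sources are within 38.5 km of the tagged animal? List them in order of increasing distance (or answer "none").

Distances from 29.127°N, 77.932°E:
A: 44.101 km
B: 75.333 km
C: 18.988 km
D: 12.387 km
E: 45.633 km
F: 52.968 km
G: 33.064 km
H: 59.399 km
I: 26.377 km
J: 61.653 km
K: 61.910 km
L: 58.628 km
M: 58.672 km
N: 70.253 km
Threshold 38.5 km: D (12.387 km), C (18.988 km), I (26.377 km), G (33.064 km) are within range.

D, C, I, G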